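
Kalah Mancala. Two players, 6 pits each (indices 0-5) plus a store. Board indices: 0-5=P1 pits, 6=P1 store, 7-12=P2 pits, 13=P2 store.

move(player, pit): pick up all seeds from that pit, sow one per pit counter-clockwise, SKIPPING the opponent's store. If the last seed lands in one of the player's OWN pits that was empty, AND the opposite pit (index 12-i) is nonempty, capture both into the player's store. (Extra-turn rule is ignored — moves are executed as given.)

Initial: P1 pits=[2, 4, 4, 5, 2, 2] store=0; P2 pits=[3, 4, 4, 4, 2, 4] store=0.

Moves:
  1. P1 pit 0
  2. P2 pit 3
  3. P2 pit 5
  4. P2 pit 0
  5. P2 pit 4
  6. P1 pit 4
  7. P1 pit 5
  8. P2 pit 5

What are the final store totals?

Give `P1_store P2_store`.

Move 1: P1 pit0 -> P1=[0,5,5,5,2,2](0) P2=[3,4,4,4,2,4](0)
Move 2: P2 pit3 -> P1=[1,5,5,5,2,2](0) P2=[3,4,4,0,3,5](1)
Move 3: P2 pit5 -> P1=[2,6,6,6,2,2](0) P2=[3,4,4,0,3,0](2)
Move 4: P2 pit0 -> P1=[2,6,0,6,2,2](0) P2=[0,5,5,0,3,0](9)
Move 5: P2 pit4 -> P1=[3,6,0,6,2,2](0) P2=[0,5,5,0,0,1](10)
Move 6: P1 pit4 -> P1=[3,6,0,6,0,3](1) P2=[0,5,5,0,0,1](10)
Move 7: P1 pit5 -> P1=[3,6,0,6,0,0](2) P2=[1,6,5,0,0,1](10)
Move 8: P2 pit5 -> P1=[3,6,0,6,0,0](2) P2=[1,6,5,0,0,0](11)

Answer: 2 11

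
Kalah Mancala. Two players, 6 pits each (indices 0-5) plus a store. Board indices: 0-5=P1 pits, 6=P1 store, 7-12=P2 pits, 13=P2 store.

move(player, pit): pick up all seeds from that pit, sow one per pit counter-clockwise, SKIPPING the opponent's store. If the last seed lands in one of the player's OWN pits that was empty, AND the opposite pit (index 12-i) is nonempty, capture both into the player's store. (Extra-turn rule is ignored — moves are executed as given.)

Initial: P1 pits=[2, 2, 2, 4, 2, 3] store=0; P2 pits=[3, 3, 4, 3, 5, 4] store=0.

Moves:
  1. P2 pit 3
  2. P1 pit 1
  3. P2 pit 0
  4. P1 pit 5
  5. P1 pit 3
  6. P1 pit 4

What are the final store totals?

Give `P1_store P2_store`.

Answer: 3 5

Derivation:
Move 1: P2 pit3 -> P1=[2,2,2,4,2,3](0) P2=[3,3,4,0,6,5](1)
Move 2: P1 pit1 -> P1=[2,0,3,5,2,3](0) P2=[3,3,4,0,6,5](1)
Move 3: P2 pit0 -> P1=[2,0,0,5,2,3](0) P2=[0,4,5,0,6,5](5)
Move 4: P1 pit5 -> P1=[2,0,0,5,2,0](1) P2=[1,5,5,0,6,5](5)
Move 5: P1 pit3 -> P1=[2,0,0,0,3,1](2) P2=[2,6,5,0,6,5](5)
Move 6: P1 pit4 -> P1=[2,0,0,0,0,2](3) P2=[3,6,5,0,6,5](5)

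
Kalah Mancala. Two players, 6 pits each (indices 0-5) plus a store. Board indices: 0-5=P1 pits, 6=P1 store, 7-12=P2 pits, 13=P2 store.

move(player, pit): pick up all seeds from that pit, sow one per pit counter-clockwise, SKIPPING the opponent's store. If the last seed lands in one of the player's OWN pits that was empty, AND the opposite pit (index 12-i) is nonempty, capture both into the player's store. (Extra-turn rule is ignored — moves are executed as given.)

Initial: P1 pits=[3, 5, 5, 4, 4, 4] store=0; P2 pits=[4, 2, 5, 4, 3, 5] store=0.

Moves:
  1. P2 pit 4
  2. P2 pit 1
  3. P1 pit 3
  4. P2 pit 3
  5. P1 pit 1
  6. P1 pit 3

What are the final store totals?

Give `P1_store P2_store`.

Answer: 2 2

Derivation:
Move 1: P2 pit4 -> P1=[4,5,5,4,4,4](0) P2=[4,2,5,4,0,6](1)
Move 2: P2 pit1 -> P1=[4,5,5,4,4,4](0) P2=[4,0,6,5,0,6](1)
Move 3: P1 pit3 -> P1=[4,5,5,0,5,5](1) P2=[5,0,6,5,0,6](1)
Move 4: P2 pit3 -> P1=[5,6,5,0,5,5](1) P2=[5,0,6,0,1,7](2)
Move 5: P1 pit1 -> P1=[5,0,6,1,6,6](2) P2=[6,0,6,0,1,7](2)
Move 6: P1 pit3 -> P1=[5,0,6,0,7,6](2) P2=[6,0,6,0,1,7](2)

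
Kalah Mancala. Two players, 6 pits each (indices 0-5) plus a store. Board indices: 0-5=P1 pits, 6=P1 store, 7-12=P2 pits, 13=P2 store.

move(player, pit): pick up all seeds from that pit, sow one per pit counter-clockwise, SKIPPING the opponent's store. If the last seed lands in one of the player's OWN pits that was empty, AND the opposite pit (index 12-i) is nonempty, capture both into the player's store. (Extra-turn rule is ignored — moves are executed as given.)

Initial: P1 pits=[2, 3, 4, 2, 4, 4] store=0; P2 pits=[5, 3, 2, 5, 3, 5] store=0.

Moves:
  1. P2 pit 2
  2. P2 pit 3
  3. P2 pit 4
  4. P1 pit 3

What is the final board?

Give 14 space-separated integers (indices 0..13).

Answer: 4 5 6 0 5 5 0 5 3 0 0 0 7 2

Derivation:
Move 1: P2 pit2 -> P1=[2,3,4,2,4,4](0) P2=[5,3,0,6,4,5](0)
Move 2: P2 pit3 -> P1=[3,4,5,2,4,4](0) P2=[5,3,0,0,5,6](1)
Move 3: P2 pit4 -> P1=[4,5,6,2,4,4](0) P2=[5,3,0,0,0,7](2)
Move 4: P1 pit3 -> P1=[4,5,6,0,5,5](0) P2=[5,3,0,0,0,7](2)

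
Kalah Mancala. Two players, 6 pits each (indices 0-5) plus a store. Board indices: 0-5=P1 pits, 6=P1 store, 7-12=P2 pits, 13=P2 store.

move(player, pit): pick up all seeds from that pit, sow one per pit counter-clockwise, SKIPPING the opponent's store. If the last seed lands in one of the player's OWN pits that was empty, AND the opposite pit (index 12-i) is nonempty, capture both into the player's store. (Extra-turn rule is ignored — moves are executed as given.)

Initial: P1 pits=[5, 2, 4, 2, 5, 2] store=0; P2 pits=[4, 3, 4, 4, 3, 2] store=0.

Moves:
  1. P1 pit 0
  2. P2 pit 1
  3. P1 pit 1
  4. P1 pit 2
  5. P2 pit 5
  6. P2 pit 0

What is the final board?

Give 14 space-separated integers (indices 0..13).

Answer: 0 0 0 5 8 4 1 0 2 6 6 5 0 3

Derivation:
Move 1: P1 pit0 -> P1=[0,3,5,3,6,3](0) P2=[4,3,4,4,3,2](0)
Move 2: P2 pit1 -> P1=[0,3,5,3,6,3](0) P2=[4,0,5,5,4,2](0)
Move 3: P1 pit1 -> P1=[0,0,6,4,7,3](0) P2=[4,0,5,5,4,2](0)
Move 4: P1 pit2 -> P1=[0,0,0,5,8,4](1) P2=[5,1,5,5,4,2](0)
Move 5: P2 pit5 -> P1=[1,0,0,5,8,4](1) P2=[5,1,5,5,4,0](1)
Move 6: P2 pit0 -> P1=[0,0,0,5,8,4](1) P2=[0,2,6,6,5,0](3)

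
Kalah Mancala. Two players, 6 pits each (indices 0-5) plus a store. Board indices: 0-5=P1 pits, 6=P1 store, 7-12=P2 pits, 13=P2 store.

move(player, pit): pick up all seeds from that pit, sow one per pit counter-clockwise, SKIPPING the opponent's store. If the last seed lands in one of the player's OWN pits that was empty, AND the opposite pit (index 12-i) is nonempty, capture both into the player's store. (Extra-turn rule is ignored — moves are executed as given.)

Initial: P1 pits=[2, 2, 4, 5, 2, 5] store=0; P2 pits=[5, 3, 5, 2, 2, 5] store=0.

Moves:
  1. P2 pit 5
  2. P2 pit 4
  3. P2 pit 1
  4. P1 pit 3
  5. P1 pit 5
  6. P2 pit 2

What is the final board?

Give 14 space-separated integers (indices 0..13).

Answer: 4 1 6 1 3 0 2 7 2 0 5 2 2 7

Derivation:
Move 1: P2 pit5 -> P1=[3,3,5,6,2,5](0) P2=[5,3,5,2,2,0](1)
Move 2: P2 pit4 -> P1=[3,3,5,6,2,5](0) P2=[5,3,5,2,0,1](2)
Move 3: P2 pit1 -> P1=[3,0,5,6,2,5](0) P2=[5,0,6,3,0,1](6)
Move 4: P1 pit3 -> P1=[3,0,5,0,3,6](1) P2=[6,1,7,3,0,1](6)
Move 5: P1 pit5 -> P1=[3,0,5,0,3,0](2) P2=[7,2,8,4,1,1](6)
Move 6: P2 pit2 -> P1=[4,1,6,1,3,0](2) P2=[7,2,0,5,2,2](7)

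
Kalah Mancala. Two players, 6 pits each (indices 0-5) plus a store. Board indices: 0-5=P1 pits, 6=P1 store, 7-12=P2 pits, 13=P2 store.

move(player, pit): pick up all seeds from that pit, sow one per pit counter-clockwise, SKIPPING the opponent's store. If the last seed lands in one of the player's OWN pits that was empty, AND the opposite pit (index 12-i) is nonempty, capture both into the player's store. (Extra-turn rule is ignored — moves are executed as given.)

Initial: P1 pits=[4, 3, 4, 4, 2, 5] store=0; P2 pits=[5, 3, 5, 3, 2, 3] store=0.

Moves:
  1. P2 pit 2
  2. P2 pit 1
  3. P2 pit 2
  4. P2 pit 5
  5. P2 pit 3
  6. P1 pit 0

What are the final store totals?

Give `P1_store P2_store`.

Move 1: P2 pit2 -> P1=[5,3,4,4,2,5](0) P2=[5,3,0,4,3,4](1)
Move 2: P2 pit1 -> P1=[5,3,4,4,2,5](0) P2=[5,0,1,5,4,4](1)
Move 3: P2 pit2 -> P1=[5,3,4,4,2,5](0) P2=[5,0,0,6,4,4](1)
Move 4: P2 pit5 -> P1=[6,4,5,4,2,5](0) P2=[5,0,0,6,4,0](2)
Move 5: P2 pit3 -> P1=[7,5,6,4,2,5](0) P2=[5,0,0,0,5,1](3)
Move 6: P1 pit0 -> P1=[0,6,7,5,3,6](1) P2=[6,0,0,0,5,1](3)

Answer: 1 3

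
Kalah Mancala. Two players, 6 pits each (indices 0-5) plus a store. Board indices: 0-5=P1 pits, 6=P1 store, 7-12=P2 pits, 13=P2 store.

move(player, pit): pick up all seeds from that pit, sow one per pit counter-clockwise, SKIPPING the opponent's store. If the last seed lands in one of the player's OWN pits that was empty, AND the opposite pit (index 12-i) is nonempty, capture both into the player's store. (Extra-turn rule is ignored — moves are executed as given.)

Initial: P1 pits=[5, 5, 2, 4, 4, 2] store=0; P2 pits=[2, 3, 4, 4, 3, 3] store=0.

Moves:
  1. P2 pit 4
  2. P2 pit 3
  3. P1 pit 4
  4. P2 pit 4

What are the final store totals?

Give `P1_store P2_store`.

Answer: 1 2

Derivation:
Move 1: P2 pit4 -> P1=[6,5,2,4,4,2](0) P2=[2,3,4,4,0,4](1)
Move 2: P2 pit3 -> P1=[7,5,2,4,4,2](0) P2=[2,3,4,0,1,5](2)
Move 3: P1 pit4 -> P1=[7,5,2,4,0,3](1) P2=[3,4,4,0,1,5](2)
Move 4: P2 pit4 -> P1=[7,5,2,4,0,3](1) P2=[3,4,4,0,0,6](2)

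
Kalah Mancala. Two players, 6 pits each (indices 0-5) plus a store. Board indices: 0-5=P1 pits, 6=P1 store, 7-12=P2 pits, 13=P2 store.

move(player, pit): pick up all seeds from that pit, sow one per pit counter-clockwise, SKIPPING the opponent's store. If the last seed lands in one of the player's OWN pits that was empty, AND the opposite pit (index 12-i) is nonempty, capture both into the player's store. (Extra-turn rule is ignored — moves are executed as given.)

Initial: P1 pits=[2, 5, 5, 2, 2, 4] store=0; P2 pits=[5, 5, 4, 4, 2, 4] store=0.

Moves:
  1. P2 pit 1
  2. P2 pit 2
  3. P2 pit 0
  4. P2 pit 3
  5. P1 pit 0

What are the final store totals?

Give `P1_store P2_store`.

Answer: 0 3

Derivation:
Move 1: P2 pit1 -> P1=[2,5,5,2,2,4](0) P2=[5,0,5,5,3,5](1)
Move 2: P2 pit2 -> P1=[3,5,5,2,2,4](0) P2=[5,0,0,6,4,6](2)
Move 3: P2 pit0 -> P1=[3,5,5,2,2,4](0) P2=[0,1,1,7,5,7](2)
Move 4: P2 pit3 -> P1=[4,6,6,3,2,4](0) P2=[0,1,1,0,6,8](3)
Move 5: P1 pit0 -> P1=[0,7,7,4,3,4](0) P2=[0,1,1,0,6,8](3)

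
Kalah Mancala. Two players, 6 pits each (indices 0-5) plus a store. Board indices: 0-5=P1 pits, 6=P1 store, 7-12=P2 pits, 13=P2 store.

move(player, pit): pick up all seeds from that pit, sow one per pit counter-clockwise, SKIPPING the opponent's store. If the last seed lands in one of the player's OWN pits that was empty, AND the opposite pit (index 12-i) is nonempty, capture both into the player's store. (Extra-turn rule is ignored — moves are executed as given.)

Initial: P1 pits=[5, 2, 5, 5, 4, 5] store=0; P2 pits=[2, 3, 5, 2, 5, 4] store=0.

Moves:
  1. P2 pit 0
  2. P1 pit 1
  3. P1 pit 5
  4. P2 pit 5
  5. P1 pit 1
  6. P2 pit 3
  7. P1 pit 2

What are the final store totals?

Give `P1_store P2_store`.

Answer: 2 2

Derivation:
Move 1: P2 pit0 -> P1=[5,2,5,5,4,5](0) P2=[0,4,6,2,5,4](0)
Move 2: P1 pit1 -> P1=[5,0,6,6,4,5](0) P2=[0,4,6,2,5,4](0)
Move 3: P1 pit5 -> P1=[5,0,6,6,4,0](1) P2=[1,5,7,3,5,4](0)
Move 4: P2 pit5 -> P1=[6,1,7,6,4,0](1) P2=[1,5,7,3,5,0](1)
Move 5: P1 pit1 -> P1=[6,0,8,6,4,0](1) P2=[1,5,7,3,5,0](1)
Move 6: P2 pit3 -> P1=[6,0,8,6,4,0](1) P2=[1,5,7,0,6,1](2)
Move 7: P1 pit2 -> P1=[6,0,0,7,5,1](2) P2=[2,6,8,1,6,1](2)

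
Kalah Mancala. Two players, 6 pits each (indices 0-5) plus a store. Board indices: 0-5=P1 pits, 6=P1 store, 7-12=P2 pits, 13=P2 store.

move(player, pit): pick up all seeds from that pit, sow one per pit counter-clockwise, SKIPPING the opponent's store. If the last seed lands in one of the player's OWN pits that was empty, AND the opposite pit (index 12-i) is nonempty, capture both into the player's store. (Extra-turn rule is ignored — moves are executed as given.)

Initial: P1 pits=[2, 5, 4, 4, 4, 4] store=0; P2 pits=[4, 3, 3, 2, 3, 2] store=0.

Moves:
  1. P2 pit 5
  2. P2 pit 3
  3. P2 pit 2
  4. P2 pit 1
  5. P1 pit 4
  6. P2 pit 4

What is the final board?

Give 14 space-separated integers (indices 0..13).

Answer: 1 6 5 5 0 5 1 5 1 1 2 0 2 6

Derivation:
Move 1: P2 pit5 -> P1=[3,5,4,4,4,4](0) P2=[4,3,3,2,3,0](1)
Move 2: P2 pit3 -> P1=[0,5,4,4,4,4](0) P2=[4,3,3,0,4,0](5)
Move 3: P2 pit2 -> P1=[0,5,4,4,4,4](0) P2=[4,3,0,1,5,1](5)
Move 4: P2 pit1 -> P1=[0,5,4,4,4,4](0) P2=[4,0,1,2,6,1](5)
Move 5: P1 pit4 -> P1=[0,5,4,4,0,5](1) P2=[5,1,1,2,6,1](5)
Move 6: P2 pit4 -> P1=[1,6,5,5,0,5](1) P2=[5,1,1,2,0,2](6)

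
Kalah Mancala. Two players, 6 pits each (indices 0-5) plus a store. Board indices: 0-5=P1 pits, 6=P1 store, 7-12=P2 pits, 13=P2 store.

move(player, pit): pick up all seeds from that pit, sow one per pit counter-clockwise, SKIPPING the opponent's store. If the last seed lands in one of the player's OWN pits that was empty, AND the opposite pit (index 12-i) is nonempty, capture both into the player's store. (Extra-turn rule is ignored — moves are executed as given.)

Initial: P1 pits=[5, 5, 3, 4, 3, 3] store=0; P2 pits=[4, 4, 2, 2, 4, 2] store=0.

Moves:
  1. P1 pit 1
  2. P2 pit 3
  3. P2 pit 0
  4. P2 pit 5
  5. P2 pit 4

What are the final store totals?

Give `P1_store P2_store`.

Move 1: P1 pit1 -> P1=[5,0,4,5,4,4](1) P2=[4,4,2,2,4,2](0)
Move 2: P2 pit3 -> P1=[5,0,4,5,4,4](1) P2=[4,4,2,0,5,3](0)
Move 3: P2 pit0 -> P1=[5,0,4,5,4,4](1) P2=[0,5,3,1,6,3](0)
Move 4: P2 pit5 -> P1=[6,1,4,5,4,4](1) P2=[0,5,3,1,6,0](1)
Move 5: P2 pit4 -> P1=[7,2,5,6,4,4](1) P2=[0,5,3,1,0,1](2)

Answer: 1 2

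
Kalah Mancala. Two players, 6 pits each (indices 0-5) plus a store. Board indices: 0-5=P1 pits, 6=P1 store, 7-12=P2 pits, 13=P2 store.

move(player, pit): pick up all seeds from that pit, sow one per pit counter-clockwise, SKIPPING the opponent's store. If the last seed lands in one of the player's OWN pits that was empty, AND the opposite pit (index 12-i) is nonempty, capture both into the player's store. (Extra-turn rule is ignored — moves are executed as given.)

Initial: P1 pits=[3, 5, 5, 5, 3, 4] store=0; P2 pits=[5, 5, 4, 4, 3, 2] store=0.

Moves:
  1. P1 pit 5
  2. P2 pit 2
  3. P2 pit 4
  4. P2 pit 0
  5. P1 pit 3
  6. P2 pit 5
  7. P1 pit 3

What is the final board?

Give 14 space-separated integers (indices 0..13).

Move 1: P1 pit5 -> P1=[3,5,5,5,3,0](1) P2=[6,6,5,4,3,2](0)
Move 2: P2 pit2 -> P1=[4,5,5,5,3,0](1) P2=[6,6,0,5,4,3](1)
Move 3: P2 pit4 -> P1=[5,6,5,5,3,0](1) P2=[6,6,0,5,0,4](2)
Move 4: P2 pit0 -> P1=[5,6,5,5,3,0](1) P2=[0,7,1,6,1,5](3)
Move 5: P1 pit3 -> P1=[5,6,5,0,4,1](2) P2=[1,8,1,6,1,5](3)
Move 6: P2 pit5 -> P1=[6,7,6,1,4,1](2) P2=[1,8,1,6,1,0](4)
Move 7: P1 pit3 -> P1=[6,7,6,0,5,1](2) P2=[1,8,1,6,1,0](4)

Answer: 6 7 6 0 5 1 2 1 8 1 6 1 0 4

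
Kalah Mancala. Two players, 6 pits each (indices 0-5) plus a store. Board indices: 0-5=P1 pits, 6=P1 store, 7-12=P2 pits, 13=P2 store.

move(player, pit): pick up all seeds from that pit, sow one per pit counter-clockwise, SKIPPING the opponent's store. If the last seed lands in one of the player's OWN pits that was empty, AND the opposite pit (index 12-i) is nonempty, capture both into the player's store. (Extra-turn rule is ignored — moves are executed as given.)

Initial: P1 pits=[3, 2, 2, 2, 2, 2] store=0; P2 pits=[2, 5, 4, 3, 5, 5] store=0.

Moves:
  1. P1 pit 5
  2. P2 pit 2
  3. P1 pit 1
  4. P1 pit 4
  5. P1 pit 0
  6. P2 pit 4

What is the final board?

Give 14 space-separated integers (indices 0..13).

Move 1: P1 pit5 -> P1=[3,2,2,2,2,0](1) P2=[3,5,4,3,5,5](0)
Move 2: P2 pit2 -> P1=[3,2,2,2,2,0](1) P2=[3,5,0,4,6,6](1)
Move 3: P1 pit1 -> P1=[3,0,3,3,2,0](1) P2=[3,5,0,4,6,6](1)
Move 4: P1 pit4 -> P1=[3,0,3,3,0,1](2) P2=[3,5,0,4,6,6](1)
Move 5: P1 pit0 -> P1=[0,1,4,4,0,1](2) P2=[3,5,0,4,6,6](1)
Move 6: P2 pit4 -> P1=[1,2,5,5,0,1](2) P2=[3,5,0,4,0,7](2)

Answer: 1 2 5 5 0 1 2 3 5 0 4 0 7 2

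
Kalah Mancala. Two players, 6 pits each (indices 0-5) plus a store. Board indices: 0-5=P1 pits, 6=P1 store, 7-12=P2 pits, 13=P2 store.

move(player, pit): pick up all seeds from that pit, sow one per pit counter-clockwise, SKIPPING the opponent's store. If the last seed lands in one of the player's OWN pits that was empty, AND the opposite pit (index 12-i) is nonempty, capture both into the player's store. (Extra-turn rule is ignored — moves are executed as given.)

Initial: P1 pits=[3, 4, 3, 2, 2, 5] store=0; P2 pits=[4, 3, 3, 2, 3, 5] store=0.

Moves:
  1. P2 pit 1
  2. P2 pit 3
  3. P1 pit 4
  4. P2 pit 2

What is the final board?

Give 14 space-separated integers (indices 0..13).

Move 1: P2 pit1 -> P1=[3,4,3,2,2,5](0) P2=[4,0,4,3,4,5](0)
Move 2: P2 pit3 -> P1=[3,4,3,2,2,5](0) P2=[4,0,4,0,5,6](1)
Move 3: P1 pit4 -> P1=[3,4,3,2,0,6](1) P2=[4,0,4,0,5,6](1)
Move 4: P2 pit2 -> P1=[3,4,3,2,0,6](1) P2=[4,0,0,1,6,7](2)

Answer: 3 4 3 2 0 6 1 4 0 0 1 6 7 2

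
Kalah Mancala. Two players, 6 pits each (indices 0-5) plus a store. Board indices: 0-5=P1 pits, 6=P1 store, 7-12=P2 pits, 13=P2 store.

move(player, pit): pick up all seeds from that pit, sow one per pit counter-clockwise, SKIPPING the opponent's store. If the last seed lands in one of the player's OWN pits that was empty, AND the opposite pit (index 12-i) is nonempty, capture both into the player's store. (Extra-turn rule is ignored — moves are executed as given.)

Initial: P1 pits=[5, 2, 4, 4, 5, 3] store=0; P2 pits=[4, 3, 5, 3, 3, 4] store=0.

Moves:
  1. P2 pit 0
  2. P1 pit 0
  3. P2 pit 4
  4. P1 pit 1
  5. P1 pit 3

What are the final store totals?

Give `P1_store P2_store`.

Answer: 1 1

Derivation:
Move 1: P2 pit0 -> P1=[5,2,4,4,5,3](0) P2=[0,4,6,4,4,4](0)
Move 2: P1 pit0 -> P1=[0,3,5,5,6,4](0) P2=[0,4,6,4,4,4](0)
Move 3: P2 pit4 -> P1=[1,4,5,5,6,4](0) P2=[0,4,6,4,0,5](1)
Move 4: P1 pit1 -> P1=[1,0,6,6,7,5](0) P2=[0,4,6,4,0,5](1)
Move 5: P1 pit3 -> P1=[1,0,6,0,8,6](1) P2=[1,5,7,4,0,5](1)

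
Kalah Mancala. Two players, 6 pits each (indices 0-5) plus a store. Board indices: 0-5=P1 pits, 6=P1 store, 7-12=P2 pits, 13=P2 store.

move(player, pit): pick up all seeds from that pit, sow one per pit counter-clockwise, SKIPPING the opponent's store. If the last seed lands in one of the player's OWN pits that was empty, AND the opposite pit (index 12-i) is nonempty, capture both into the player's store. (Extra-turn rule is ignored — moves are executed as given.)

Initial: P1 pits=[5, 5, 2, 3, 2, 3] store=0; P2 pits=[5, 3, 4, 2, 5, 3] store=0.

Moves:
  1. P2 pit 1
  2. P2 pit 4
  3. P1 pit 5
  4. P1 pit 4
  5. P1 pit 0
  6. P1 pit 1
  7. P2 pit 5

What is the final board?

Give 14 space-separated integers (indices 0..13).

Answer: 1 1 6 6 2 3 4 7 2 5 3 0 0 2

Derivation:
Move 1: P2 pit1 -> P1=[5,5,2,3,2,3](0) P2=[5,0,5,3,6,3](0)
Move 2: P2 pit4 -> P1=[6,6,3,4,2,3](0) P2=[5,0,5,3,0,4](1)
Move 3: P1 pit5 -> P1=[6,6,3,4,2,0](1) P2=[6,1,5,3,0,4](1)
Move 4: P1 pit4 -> P1=[6,6,3,4,0,1](2) P2=[6,1,5,3,0,4](1)
Move 5: P1 pit0 -> P1=[0,7,4,5,1,2](3) P2=[6,1,5,3,0,4](1)
Move 6: P1 pit1 -> P1=[0,0,5,6,2,3](4) P2=[7,2,5,3,0,4](1)
Move 7: P2 pit5 -> P1=[1,1,6,6,2,3](4) P2=[7,2,5,3,0,0](2)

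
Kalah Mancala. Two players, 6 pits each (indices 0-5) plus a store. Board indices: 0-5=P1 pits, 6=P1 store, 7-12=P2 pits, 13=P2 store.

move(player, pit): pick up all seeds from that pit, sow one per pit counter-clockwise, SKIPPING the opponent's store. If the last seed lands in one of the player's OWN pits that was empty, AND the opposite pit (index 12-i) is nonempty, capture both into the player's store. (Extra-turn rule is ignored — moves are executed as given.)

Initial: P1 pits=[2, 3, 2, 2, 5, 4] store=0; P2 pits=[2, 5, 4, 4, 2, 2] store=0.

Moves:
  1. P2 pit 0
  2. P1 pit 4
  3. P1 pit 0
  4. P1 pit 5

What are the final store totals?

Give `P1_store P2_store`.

Move 1: P2 pit0 -> P1=[2,3,2,2,5,4](0) P2=[0,6,5,4,2,2](0)
Move 2: P1 pit4 -> P1=[2,3,2,2,0,5](1) P2=[1,7,6,4,2,2](0)
Move 3: P1 pit0 -> P1=[0,4,3,2,0,5](1) P2=[1,7,6,4,2,2](0)
Move 4: P1 pit5 -> P1=[0,4,3,2,0,0](2) P2=[2,8,7,5,2,2](0)

Answer: 2 0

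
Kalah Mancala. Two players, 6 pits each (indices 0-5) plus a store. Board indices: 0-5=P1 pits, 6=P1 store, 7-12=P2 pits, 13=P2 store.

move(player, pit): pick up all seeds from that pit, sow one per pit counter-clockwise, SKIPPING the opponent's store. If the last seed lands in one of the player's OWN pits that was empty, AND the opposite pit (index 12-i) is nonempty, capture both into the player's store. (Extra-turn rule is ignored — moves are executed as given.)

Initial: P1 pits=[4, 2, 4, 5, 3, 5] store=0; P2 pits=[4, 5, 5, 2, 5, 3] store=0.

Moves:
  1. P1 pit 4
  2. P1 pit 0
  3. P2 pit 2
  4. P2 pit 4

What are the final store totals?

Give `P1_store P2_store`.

Answer: 7 2

Derivation:
Move 1: P1 pit4 -> P1=[4,2,4,5,0,6](1) P2=[5,5,5,2,5,3](0)
Move 2: P1 pit0 -> P1=[0,3,5,6,0,6](7) P2=[5,0,5,2,5,3](0)
Move 3: P2 pit2 -> P1=[1,3,5,6,0,6](7) P2=[5,0,0,3,6,4](1)
Move 4: P2 pit4 -> P1=[2,4,6,7,0,6](7) P2=[5,0,0,3,0,5](2)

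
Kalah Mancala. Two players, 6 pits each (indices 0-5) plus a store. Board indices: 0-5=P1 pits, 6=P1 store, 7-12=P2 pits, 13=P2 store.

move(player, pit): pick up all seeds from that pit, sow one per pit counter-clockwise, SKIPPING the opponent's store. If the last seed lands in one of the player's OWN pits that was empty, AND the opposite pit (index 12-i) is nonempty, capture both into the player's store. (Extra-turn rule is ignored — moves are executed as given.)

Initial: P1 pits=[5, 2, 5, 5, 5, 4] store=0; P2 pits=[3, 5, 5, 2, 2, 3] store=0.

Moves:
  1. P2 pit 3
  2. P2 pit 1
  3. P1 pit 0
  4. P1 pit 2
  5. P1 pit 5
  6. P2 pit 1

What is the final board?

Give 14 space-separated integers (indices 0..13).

Move 1: P2 pit3 -> P1=[5,2,5,5,5,4](0) P2=[3,5,5,0,3,4](0)
Move 2: P2 pit1 -> P1=[5,2,5,5,5,4](0) P2=[3,0,6,1,4,5](1)
Move 3: P1 pit0 -> P1=[0,3,6,6,6,5](0) P2=[3,0,6,1,4,5](1)
Move 4: P1 pit2 -> P1=[0,3,0,7,7,6](1) P2=[4,1,6,1,4,5](1)
Move 5: P1 pit5 -> P1=[0,3,0,7,7,0](2) P2=[5,2,7,2,5,5](1)
Move 6: P2 pit1 -> P1=[0,3,0,7,7,0](2) P2=[5,0,8,3,5,5](1)

Answer: 0 3 0 7 7 0 2 5 0 8 3 5 5 1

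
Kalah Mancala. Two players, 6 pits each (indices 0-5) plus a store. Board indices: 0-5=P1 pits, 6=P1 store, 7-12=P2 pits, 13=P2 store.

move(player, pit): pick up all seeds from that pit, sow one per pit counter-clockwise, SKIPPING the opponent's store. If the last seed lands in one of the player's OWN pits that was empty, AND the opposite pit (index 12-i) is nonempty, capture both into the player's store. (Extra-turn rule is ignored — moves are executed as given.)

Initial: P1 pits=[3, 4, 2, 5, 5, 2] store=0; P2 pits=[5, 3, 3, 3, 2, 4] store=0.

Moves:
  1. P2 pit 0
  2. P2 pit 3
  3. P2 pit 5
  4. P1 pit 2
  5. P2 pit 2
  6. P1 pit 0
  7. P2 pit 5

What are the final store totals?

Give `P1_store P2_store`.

Move 1: P2 pit0 -> P1=[3,4,2,5,5,2](0) P2=[0,4,4,4,3,5](0)
Move 2: P2 pit3 -> P1=[4,4,2,5,5,2](0) P2=[0,4,4,0,4,6](1)
Move 3: P2 pit5 -> P1=[5,5,3,6,6,2](0) P2=[0,4,4,0,4,0](2)
Move 4: P1 pit2 -> P1=[5,5,0,7,7,3](0) P2=[0,4,4,0,4,0](2)
Move 5: P2 pit2 -> P1=[5,5,0,7,7,3](0) P2=[0,4,0,1,5,1](3)
Move 6: P1 pit0 -> P1=[0,6,1,8,8,4](0) P2=[0,4,0,1,5,1](3)
Move 7: P2 pit5 -> P1=[0,6,1,8,8,4](0) P2=[0,4,0,1,5,0](4)

Answer: 0 4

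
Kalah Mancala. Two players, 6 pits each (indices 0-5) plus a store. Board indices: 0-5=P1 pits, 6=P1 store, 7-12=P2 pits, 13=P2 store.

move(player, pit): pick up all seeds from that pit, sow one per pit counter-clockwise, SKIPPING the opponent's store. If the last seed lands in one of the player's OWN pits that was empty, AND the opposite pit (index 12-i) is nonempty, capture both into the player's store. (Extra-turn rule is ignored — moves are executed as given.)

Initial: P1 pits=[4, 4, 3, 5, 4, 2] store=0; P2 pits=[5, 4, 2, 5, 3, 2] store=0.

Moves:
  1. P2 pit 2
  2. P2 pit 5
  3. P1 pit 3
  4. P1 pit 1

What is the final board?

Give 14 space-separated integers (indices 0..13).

Move 1: P2 pit2 -> P1=[4,4,3,5,4,2](0) P2=[5,4,0,6,4,2](0)
Move 2: P2 pit5 -> P1=[5,4,3,5,4,2](0) P2=[5,4,0,6,4,0](1)
Move 3: P1 pit3 -> P1=[5,4,3,0,5,3](1) P2=[6,5,0,6,4,0](1)
Move 4: P1 pit1 -> P1=[5,0,4,1,6,4](1) P2=[6,5,0,6,4,0](1)

Answer: 5 0 4 1 6 4 1 6 5 0 6 4 0 1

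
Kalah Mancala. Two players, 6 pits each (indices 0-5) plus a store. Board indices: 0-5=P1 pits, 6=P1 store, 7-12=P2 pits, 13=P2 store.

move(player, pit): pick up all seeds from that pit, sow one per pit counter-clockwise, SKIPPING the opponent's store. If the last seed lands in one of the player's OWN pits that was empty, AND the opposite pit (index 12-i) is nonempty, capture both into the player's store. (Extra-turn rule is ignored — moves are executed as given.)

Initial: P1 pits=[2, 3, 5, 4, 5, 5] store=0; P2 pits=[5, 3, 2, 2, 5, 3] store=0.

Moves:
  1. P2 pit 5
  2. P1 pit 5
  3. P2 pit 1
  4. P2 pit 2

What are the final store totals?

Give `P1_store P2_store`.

Answer: 1 6

Derivation:
Move 1: P2 pit5 -> P1=[3,4,5,4,5,5](0) P2=[5,3,2,2,5,0](1)
Move 2: P1 pit5 -> P1=[3,4,5,4,5,0](1) P2=[6,4,3,3,5,0](1)
Move 3: P2 pit1 -> P1=[0,4,5,4,5,0](1) P2=[6,0,4,4,6,0](5)
Move 4: P2 pit2 -> P1=[0,4,5,4,5,0](1) P2=[6,0,0,5,7,1](6)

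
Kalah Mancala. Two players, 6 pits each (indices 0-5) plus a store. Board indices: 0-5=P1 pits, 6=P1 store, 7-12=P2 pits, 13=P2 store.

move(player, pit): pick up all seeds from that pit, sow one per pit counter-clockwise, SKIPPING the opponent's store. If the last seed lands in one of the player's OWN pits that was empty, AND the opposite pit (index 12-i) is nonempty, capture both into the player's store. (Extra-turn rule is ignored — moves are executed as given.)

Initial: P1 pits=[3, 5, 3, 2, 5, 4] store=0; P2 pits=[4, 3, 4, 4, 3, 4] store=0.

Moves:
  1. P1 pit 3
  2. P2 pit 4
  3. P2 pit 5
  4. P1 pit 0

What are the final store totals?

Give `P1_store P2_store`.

Move 1: P1 pit3 -> P1=[3,5,3,0,6,5](0) P2=[4,3,4,4,3,4](0)
Move 2: P2 pit4 -> P1=[4,5,3,0,6,5](0) P2=[4,3,4,4,0,5](1)
Move 3: P2 pit5 -> P1=[5,6,4,1,6,5](0) P2=[4,3,4,4,0,0](2)
Move 4: P1 pit0 -> P1=[0,7,5,2,7,6](0) P2=[4,3,4,4,0,0](2)

Answer: 0 2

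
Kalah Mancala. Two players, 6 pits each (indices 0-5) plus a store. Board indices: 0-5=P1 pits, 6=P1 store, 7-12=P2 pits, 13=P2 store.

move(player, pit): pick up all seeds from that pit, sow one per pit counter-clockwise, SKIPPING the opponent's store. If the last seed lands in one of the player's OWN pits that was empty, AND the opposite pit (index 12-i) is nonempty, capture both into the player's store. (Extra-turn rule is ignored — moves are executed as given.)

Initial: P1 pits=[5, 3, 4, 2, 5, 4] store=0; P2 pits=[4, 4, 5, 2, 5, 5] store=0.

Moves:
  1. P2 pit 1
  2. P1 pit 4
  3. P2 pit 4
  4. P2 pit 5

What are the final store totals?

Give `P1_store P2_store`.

Answer: 1 2

Derivation:
Move 1: P2 pit1 -> P1=[5,3,4,2,5,4](0) P2=[4,0,6,3,6,6](0)
Move 2: P1 pit4 -> P1=[5,3,4,2,0,5](1) P2=[5,1,7,3,6,6](0)
Move 3: P2 pit4 -> P1=[6,4,5,3,0,5](1) P2=[5,1,7,3,0,7](1)
Move 4: P2 pit5 -> P1=[7,5,6,4,1,6](1) P2=[5,1,7,3,0,0](2)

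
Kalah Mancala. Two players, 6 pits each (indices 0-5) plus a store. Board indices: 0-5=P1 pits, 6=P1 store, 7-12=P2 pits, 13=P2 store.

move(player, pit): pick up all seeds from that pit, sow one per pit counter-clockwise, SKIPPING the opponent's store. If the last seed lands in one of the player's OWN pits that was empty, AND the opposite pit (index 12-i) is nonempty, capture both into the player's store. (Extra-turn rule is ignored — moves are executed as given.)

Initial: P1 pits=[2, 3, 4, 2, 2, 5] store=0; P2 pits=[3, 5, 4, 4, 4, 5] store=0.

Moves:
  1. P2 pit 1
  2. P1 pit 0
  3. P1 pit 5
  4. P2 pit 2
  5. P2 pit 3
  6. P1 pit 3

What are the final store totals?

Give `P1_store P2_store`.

Move 1: P2 pit1 -> P1=[2,3,4,2,2,5](0) P2=[3,0,5,5,5,6](1)
Move 2: P1 pit0 -> P1=[0,4,5,2,2,5](0) P2=[3,0,5,5,5,6](1)
Move 3: P1 pit5 -> P1=[0,4,5,2,2,0](1) P2=[4,1,6,6,5,6](1)
Move 4: P2 pit2 -> P1=[1,5,5,2,2,0](1) P2=[4,1,0,7,6,7](2)
Move 5: P2 pit3 -> P1=[2,6,6,3,2,0](1) P2=[4,1,0,0,7,8](3)
Move 6: P1 pit3 -> P1=[2,6,6,0,3,1](2) P2=[4,1,0,0,7,8](3)

Answer: 2 3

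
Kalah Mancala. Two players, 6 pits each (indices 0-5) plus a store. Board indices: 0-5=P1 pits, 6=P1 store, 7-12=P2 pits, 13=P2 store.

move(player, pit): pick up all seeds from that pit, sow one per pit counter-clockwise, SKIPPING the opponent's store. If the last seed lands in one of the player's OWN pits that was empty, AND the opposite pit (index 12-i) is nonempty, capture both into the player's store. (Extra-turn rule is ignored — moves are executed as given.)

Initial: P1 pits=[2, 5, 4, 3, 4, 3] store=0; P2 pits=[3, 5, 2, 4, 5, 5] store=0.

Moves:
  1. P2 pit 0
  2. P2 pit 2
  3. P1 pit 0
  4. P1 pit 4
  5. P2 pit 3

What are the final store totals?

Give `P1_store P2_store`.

Answer: 1 1

Derivation:
Move 1: P2 pit0 -> P1=[2,5,4,3,4,3](0) P2=[0,6,3,5,5,5](0)
Move 2: P2 pit2 -> P1=[2,5,4,3,4,3](0) P2=[0,6,0,6,6,6](0)
Move 3: P1 pit0 -> P1=[0,6,5,3,4,3](0) P2=[0,6,0,6,6,6](0)
Move 4: P1 pit4 -> P1=[0,6,5,3,0,4](1) P2=[1,7,0,6,6,6](0)
Move 5: P2 pit3 -> P1=[1,7,6,3,0,4](1) P2=[1,7,0,0,7,7](1)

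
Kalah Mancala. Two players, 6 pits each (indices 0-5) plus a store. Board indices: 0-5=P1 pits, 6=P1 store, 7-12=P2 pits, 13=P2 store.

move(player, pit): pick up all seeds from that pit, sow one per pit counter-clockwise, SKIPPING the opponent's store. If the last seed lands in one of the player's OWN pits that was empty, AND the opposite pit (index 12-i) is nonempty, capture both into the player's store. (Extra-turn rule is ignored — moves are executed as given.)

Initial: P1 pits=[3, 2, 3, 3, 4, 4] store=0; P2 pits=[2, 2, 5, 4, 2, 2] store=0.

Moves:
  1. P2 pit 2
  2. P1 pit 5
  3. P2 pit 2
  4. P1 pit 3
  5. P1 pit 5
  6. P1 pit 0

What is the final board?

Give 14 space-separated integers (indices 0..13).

Answer: 0 3 4 1 6 0 3 3 3 0 6 3 3 1

Derivation:
Move 1: P2 pit2 -> P1=[4,2,3,3,4,4](0) P2=[2,2,0,5,3,3](1)
Move 2: P1 pit5 -> P1=[4,2,3,3,4,0](1) P2=[3,3,1,5,3,3](1)
Move 3: P2 pit2 -> P1=[4,2,3,3,4,0](1) P2=[3,3,0,6,3,3](1)
Move 4: P1 pit3 -> P1=[4,2,3,0,5,1](2) P2=[3,3,0,6,3,3](1)
Move 5: P1 pit5 -> P1=[4,2,3,0,5,0](3) P2=[3,3,0,6,3,3](1)
Move 6: P1 pit0 -> P1=[0,3,4,1,6,0](3) P2=[3,3,0,6,3,3](1)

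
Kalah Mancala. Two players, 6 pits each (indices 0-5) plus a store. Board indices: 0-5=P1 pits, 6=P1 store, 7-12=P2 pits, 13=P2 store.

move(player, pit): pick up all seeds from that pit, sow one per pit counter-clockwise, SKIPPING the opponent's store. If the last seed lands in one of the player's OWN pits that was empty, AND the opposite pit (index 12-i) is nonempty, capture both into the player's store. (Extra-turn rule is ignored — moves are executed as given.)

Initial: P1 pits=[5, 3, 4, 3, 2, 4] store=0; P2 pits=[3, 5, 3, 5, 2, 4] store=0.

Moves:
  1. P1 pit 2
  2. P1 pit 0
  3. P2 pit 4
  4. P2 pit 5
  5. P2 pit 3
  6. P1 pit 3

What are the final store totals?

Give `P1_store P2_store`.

Answer: 2 3

Derivation:
Move 1: P1 pit2 -> P1=[5,3,0,4,3,5](1) P2=[3,5,3,5,2,4](0)
Move 2: P1 pit0 -> P1=[0,4,1,5,4,6](1) P2=[3,5,3,5,2,4](0)
Move 3: P2 pit4 -> P1=[0,4,1,5,4,6](1) P2=[3,5,3,5,0,5](1)
Move 4: P2 pit5 -> P1=[1,5,2,6,4,6](1) P2=[3,5,3,5,0,0](2)
Move 5: P2 pit3 -> P1=[2,6,2,6,4,6](1) P2=[3,5,3,0,1,1](3)
Move 6: P1 pit3 -> P1=[2,6,2,0,5,7](2) P2=[4,6,4,0,1,1](3)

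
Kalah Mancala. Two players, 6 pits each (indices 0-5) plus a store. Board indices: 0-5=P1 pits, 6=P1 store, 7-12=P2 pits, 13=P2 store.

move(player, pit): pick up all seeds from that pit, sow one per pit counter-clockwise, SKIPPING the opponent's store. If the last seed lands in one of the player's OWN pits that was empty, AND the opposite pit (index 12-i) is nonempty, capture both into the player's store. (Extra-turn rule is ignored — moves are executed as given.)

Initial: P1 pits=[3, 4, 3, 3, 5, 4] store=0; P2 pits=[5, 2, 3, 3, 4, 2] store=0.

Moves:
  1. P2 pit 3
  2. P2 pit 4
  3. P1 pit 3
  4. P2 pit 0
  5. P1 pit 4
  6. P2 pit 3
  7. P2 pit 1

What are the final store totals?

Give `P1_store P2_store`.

Answer: 2 2

Derivation:
Move 1: P2 pit3 -> P1=[3,4,3,3,5,4](0) P2=[5,2,3,0,5,3](1)
Move 2: P2 pit4 -> P1=[4,5,4,3,5,4](0) P2=[5,2,3,0,0,4](2)
Move 3: P1 pit3 -> P1=[4,5,4,0,6,5](1) P2=[5,2,3,0,0,4](2)
Move 4: P2 pit0 -> P1=[4,5,4,0,6,5](1) P2=[0,3,4,1,1,5](2)
Move 5: P1 pit4 -> P1=[4,5,4,0,0,6](2) P2=[1,4,5,2,1,5](2)
Move 6: P2 pit3 -> P1=[4,5,4,0,0,6](2) P2=[1,4,5,0,2,6](2)
Move 7: P2 pit1 -> P1=[4,5,4,0,0,6](2) P2=[1,0,6,1,3,7](2)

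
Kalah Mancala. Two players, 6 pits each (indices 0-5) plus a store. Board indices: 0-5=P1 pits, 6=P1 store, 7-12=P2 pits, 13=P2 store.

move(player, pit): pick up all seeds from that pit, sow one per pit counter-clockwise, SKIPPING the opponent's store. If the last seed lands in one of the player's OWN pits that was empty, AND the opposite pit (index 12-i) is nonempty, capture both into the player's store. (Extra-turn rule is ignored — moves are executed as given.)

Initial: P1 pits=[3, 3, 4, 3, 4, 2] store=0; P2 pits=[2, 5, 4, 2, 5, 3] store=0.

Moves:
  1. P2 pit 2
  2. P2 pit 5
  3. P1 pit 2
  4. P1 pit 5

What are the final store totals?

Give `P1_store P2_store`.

Answer: 2 2

Derivation:
Move 1: P2 pit2 -> P1=[3,3,4,3,4,2](0) P2=[2,5,0,3,6,4](1)
Move 2: P2 pit5 -> P1=[4,4,5,3,4,2](0) P2=[2,5,0,3,6,0](2)
Move 3: P1 pit2 -> P1=[4,4,0,4,5,3](1) P2=[3,5,0,3,6,0](2)
Move 4: P1 pit5 -> P1=[4,4,0,4,5,0](2) P2=[4,6,0,3,6,0](2)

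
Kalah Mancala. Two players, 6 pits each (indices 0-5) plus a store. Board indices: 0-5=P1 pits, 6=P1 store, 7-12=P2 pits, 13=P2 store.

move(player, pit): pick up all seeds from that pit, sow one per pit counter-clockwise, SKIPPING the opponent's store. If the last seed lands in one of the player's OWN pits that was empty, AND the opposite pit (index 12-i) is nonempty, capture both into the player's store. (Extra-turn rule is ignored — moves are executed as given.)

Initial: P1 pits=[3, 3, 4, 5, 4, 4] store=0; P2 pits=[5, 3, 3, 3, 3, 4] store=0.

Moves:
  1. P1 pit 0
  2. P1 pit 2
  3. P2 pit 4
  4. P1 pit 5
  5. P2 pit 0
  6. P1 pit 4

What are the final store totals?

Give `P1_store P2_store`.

Move 1: P1 pit0 -> P1=[0,4,5,6,4,4](0) P2=[5,3,3,3,3,4](0)
Move 2: P1 pit2 -> P1=[0,4,0,7,5,5](1) P2=[6,3,3,3,3,4](0)
Move 3: P2 pit4 -> P1=[1,4,0,7,5,5](1) P2=[6,3,3,3,0,5](1)
Move 4: P1 pit5 -> P1=[1,4,0,7,5,0](2) P2=[7,4,4,4,0,5](1)
Move 5: P2 pit0 -> P1=[2,4,0,7,5,0](2) P2=[0,5,5,5,1,6](2)
Move 6: P1 pit4 -> P1=[2,4,0,7,0,1](3) P2=[1,6,6,5,1,6](2)

Answer: 3 2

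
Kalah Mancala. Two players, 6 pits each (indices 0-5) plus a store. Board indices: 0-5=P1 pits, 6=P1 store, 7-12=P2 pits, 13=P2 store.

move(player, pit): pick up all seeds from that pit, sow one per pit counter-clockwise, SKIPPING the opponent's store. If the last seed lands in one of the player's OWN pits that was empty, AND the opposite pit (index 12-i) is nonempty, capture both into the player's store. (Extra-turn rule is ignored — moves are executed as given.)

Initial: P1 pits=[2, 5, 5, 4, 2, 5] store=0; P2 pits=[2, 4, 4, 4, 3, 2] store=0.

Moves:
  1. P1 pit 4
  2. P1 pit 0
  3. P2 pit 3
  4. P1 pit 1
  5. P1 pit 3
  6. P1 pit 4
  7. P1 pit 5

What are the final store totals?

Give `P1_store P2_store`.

Answer: 11 1

Derivation:
Move 1: P1 pit4 -> P1=[2,5,5,4,0,6](1) P2=[2,4,4,4,3,2](0)
Move 2: P1 pit0 -> P1=[0,6,6,4,0,6](1) P2=[2,4,4,4,3,2](0)
Move 3: P2 pit3 -> P1=[1,6,6,4,0,6](1) P2=[2,4,4,0,4,3](1)
Move 4: P1 pit1 -> P1=[1,0,7,5,1,7](2) P2=[3,4,4,0,4,3](1)
Move 5: P1 pit3 -> P1=[1,0,7,0,2,8](3) P2=[4,5,4,0,4,3](1)
Move 6: P1 pit4 -> P1=[1,0,7,0,0,9](4) P2=[4,5,4,0,4,3](1)
Move 7: P1 pit5 -> P1=[2,0,7,0,0,0](11) P2=[5,6,5,1,0,4](1)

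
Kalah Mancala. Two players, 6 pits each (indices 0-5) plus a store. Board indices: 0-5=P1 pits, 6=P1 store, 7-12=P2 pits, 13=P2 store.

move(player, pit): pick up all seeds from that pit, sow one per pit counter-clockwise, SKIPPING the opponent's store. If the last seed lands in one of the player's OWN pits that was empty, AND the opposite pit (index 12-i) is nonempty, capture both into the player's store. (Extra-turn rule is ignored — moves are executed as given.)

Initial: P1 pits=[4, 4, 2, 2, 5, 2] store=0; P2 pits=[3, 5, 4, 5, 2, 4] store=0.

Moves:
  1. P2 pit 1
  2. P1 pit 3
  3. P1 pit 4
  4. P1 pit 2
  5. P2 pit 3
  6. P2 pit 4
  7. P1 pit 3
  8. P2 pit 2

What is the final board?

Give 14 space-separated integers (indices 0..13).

Move 1: P2 pit1 -> P1=[4,4,2,2,5,2](0) P2=[3,0,5,6,3,5](1)
Move 2: P1 pit3 -> P1=[4,4,2,0,6,3](0) P2=[3,0,5,6,3,5](1)
Move 3: P1 pit4 -> P1=[4,4,2,0,0,4](1) P2=[4,1,6,7,3,5](1)
Move 4: P1 pit2 -> P1=[4,4,0,1,0,4](3) P2=[4,0,6,7,3,5](1)
Move 5: P2 pit3 -> P1=[5,5,1,2,0,4](3) P2=[4,0,6,0,4,6](2)
Move 6: P2 pit4 -> P1=[6,6,1,2,0,4](3) P2=[4,0,6,0,0,7](3)
Move 7: P1 pit3 -> P1=[6,6,1,0,1,5](3) P2=[4,0,6,0,0,7](3)
Move 8: P2 pit2 -> P1=[7,7,1,0,1,5](3) P2=[4,0,0,1,1,8](4)

Answer: 7 7 1 0 1 5 3 4 0 0 1 1 8 4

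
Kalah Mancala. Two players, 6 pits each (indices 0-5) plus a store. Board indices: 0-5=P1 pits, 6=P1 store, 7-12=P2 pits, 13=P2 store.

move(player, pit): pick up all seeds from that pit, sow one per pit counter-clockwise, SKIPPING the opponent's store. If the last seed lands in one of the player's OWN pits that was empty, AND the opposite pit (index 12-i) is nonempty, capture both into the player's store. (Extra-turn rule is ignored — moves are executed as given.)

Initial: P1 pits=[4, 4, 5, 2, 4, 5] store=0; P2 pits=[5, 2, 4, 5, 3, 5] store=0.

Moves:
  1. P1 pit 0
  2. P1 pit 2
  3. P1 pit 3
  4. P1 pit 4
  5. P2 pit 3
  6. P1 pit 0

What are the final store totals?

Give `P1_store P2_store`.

Move 1: P1 pit0 -> P1=[0,5,6,3,5,5](0) P2=[5,2,4,5,3,5](0)
Move 2: P1 pit2 -> P1=[0,5,0,4,6,6](1) P2=[6,3,4,5,3,5](0)
Move 3: P1 pit3 -> P1=[0,5,0,0,7,7](2) P2=[7,3,4,5,3,5](0)
Move 4: P1 pit4 -> P1=[0,5,0,0,0,8](3) P2=[8,4,5,6,4,5](0)
Move 5: P2 pit3 -> P1=[1,6,1,0,0,8](3) P2=[8,4,5,0,5,6](1)
Move 6: P1 pit0 -> P1=[0,7,1,0,0,8](3) P2=[8,4,5,0,5,6](1)

Answer: 3 1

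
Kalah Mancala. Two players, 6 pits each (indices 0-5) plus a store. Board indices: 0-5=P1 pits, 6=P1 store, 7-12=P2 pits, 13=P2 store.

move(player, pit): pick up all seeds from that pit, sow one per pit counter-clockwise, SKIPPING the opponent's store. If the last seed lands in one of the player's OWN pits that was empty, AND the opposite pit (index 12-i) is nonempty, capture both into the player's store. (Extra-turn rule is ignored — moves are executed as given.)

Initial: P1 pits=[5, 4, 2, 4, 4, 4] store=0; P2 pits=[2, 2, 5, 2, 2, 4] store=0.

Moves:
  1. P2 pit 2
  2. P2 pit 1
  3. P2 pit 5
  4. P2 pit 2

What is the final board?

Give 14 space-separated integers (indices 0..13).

Move 1: P2 pit2 -> P1=[6,4,2,4,4,4](0) P2=[2,2,0,3,3,5](1)
Move 2: P2 pit1 -> P1=[6,4,2,4,4,4](0) P2=[2,0,1,4,3,5](1)
Move 3: P2 pit5 -> P1=[7,5,3,5,4,4](0) P2=[2,0,1,4,3,0](2)
Move 4: P2 pit2 -> P1=[7,5,3,5,4,4](0) P2=[2,0,0,5,3,0](2)

Answer: 7 5 3 5 4 4 0 2 0 0 5 3 0 2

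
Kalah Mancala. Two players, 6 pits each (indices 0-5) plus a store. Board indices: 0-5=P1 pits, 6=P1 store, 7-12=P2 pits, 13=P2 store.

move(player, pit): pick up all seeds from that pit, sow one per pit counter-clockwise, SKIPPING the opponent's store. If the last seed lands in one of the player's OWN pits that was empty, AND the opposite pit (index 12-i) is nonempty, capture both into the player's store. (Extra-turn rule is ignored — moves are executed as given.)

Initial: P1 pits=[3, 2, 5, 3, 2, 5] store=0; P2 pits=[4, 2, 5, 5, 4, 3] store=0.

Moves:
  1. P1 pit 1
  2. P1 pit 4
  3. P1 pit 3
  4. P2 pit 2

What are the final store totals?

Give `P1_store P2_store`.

Answer: 2 1

Derivation:
Move 1: P1 pit1 -> P1=[3,0,6,4,2,5](0) P2=[4,2,5,5,4,3](0)
Move 2: P1 pit4 -> P1=[3,0,6,4,0,6](1) P2=[4,2,5,5,4,3](0)
Move 3: P1 pit3 -> P1=[3,0,6,0,1,7](2) P2=[5,2,5,5,4,3](0)
Move 4: P2 pit2 -> P1=[4,0,6,0,1,7](2) P2=[5,2,0,6,5,4](1)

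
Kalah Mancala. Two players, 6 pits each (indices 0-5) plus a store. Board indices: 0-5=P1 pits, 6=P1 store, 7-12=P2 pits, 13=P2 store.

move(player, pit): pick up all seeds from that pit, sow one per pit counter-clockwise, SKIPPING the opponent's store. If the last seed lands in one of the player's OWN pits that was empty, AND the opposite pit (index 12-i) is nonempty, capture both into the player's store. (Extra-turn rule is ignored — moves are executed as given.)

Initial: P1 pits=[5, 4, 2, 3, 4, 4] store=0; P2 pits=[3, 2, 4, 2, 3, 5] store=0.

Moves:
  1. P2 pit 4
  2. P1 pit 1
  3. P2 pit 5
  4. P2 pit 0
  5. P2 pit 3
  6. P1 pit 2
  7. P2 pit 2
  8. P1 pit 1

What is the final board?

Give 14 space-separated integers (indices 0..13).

Answer: 8 0 0 6 7 6 3 0 3 0 0 2 2 4

Derivation:
Move 1: P2 pit4 -> P1=[6,4,2,3,4,4](0) P2=[3,2,4,2,0,6](1)
Move 2: P1 pit1 -> P1=[6,0,3,4,5,5](0) P2=[3,2,4,2,0,6](1)
Move 3: P2 pit5 -> P1=[7,1,4,5,6,5](0) P2=[3,2,4,2,0,0](2)
Move 4: P2 pit0 -> P1=[7,1,4,5,6,5](0) P2=[0,3,5,3,0,0](2)
Move 5: P2 pit3 -> P1=[7,1,4,5,6,5](0) P2=[0,3,5,0,1,1](3)
Move 6: P1 pit2 -> P1=[7,1,0,6,7,6](1) P2=[0,3,5,0,1,1](3)
Move 7: P2 pit2 -> P1=[8,1,0,6,7,6](1) P2=[0,3,0,1,2,2](4)
Move 8: P1 pit1 -> P1=[8,0,0,6,7,6](3) P2=[0,3,0,0,2,2](4)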